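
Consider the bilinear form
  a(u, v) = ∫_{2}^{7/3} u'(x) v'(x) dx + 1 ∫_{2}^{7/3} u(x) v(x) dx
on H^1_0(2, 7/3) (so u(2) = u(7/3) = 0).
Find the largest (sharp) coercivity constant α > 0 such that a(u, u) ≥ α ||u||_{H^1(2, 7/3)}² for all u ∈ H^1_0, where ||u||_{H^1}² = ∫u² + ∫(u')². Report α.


α = 1

Coercivity of a(·,·) on H^1_0(2, 7/3) means a(u, u) ≥ α ||u||_{H^1}² for every u ∈ H^1_0.
The interval has length L = 1/3, and Poincaré/coercivity depend only on L. Here a(u, u) = ∫(u')² + (1)·∫u².
Here c = 1 ≥ 1, so a(u,u) = ∫(u')² + c∫u² ≥ ∫(u')² + ∫u² = ||u||_{H^1}², i.e. α = 1 works. No larger α is possible: a(u,u) ≥ α||u||_{H^1}² means (1−α)∫(u')² ≥ (α−c)∫u², and for the modes u_n = sin(nπ(x−x₀)/L) (x₀ the left endpoint) one has ∫u_n²/∫(u_n')² = (L/(nπ))² → 0, so a(u_n,u_n)/||u_n||_{H^1}² → 1. Hence the optimal constant is α = 1.
Therefore α = 1.


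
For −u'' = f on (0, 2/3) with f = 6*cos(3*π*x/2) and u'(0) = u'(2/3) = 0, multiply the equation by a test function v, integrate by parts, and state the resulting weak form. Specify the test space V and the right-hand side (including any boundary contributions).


V = H^1(0, 2/3) (no boundary constraint on v; u is determined up to an additive constant); weak form: ∫_0^2/3 u'v' dx = ∫_0^2/3 (6*cos(3*π*x/2)) v dx for all v ∈ V.

Multiply both sides by a test function v and integrate from 0 to 2/3:
  ∫_0^2/3 −u''(x) v(x) dx = ∫_0^2/3 f(x) v(x) dx.
Integrate the LHS by parts once:
  ∫_0^2/3 −u'' v dx = −[u'(x) v(x)]_0^2/3 + ∫_0^2/3 u'(x) v'(x) dx.
Thus ∫_0^2/3 u'(x) v'(x) dx = ∫_0^2/3 f(x) v(x) dx + [u'(x) v(x)]_0^2/3.
Choose V so that boundary terms are either known or forced to vanish.
u has homogeneous Neumann: u'(0) = u'(2/3) = 0. So [u' v]_0^2/3 = 0·v(2/3) − 0·v(0) = 0 for any v; take V = H^1(0, 2/3).
Weak formulation: find u (satisfying any essential BC) such that ∫_0^2/3 u'(x) v'(x) dx = ∫_0^2/3 f v dx for all v ∈ V (homogeneous Neumann, so boundary terms vanish).
Substituting f(x) = 6*cos(3*π*x/2), the right-hand side is ∫_0^2/3 (6*cos(3*π*x/2)) v dx.
Compatibility check (pure Neumann): taking v ≡ 1 ∈ V gives 0 = ∫_0^2/3 f dx + (0) − (0), i.e. ∫_0^2/3 f dx must equal u'(0) − u'(2/3) = 0. Indeed ∫_0^2/3 (6*cos(3*π*x/2)) dx = 0, so the data are compatible. The solution is then unique only up to an additive constant (fix it e.g. by requiring ∫_0^2/3 u dx = 0).


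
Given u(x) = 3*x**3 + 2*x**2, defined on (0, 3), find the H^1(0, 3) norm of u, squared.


||u||_{H^1}^2 = 70020/7

The H^1 norm (squared) on an interval (0, L) is
  ||u||_{H^1}^2 = ∫_0^L u(x)^2 dx + ∫_0^L u'(x)^2 dx.
Compute u'(x) = 9*x**2 + 4*x.
Then u(x)^2 = 9*x**6 + 12*x**5 + 4*x**4 and u'(x)^2 = 81*x**4 + 72*x**3 + 16*x**2.
Integrate each monomial from 0 to 3 using ∫_0^3 c·x^n dx = c·3^(n+1)/(n+1):
  ∫_0^3 u(x)^2 dx = ∫_0^3 (9*x^6 + 12*x^5 + 4*x^4) dx. Term by term:
    ∫_0^3 9*x^6 dx = 19683/7;  ∫_0^3 12*x^5 dx = 1458;  ∫_0^3 4*x^4 dx = 972/5.
  Sum: 19683/7 + 1458 + 972/5 = 156249/35.
  ∫_0^3 u'(x)^2 dx = ∫_0^3 (81*x^4 + 72*x^3 + 16*x^2) dx. Term by term:
    ∫_0^3 81*x^4 dx = 19683/5;  ∫_0^3 72*x^3 dx = 1458;  ∫_0^3 16*x^2 dx = 144.
  Sum: 19683/5 + 1458 + 144 = 27693/5.
Adding: ||u||_{H^1}^2 = 156249/35 + 27693/5 = 70020/7.


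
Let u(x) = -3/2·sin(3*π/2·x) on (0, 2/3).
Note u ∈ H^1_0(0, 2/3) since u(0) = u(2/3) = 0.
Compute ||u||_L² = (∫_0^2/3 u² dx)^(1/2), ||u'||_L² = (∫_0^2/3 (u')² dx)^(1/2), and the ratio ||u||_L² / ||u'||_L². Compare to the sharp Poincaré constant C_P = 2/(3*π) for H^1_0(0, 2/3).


||u||_L² / ||u'||_L² = 2/(3*π) = C_P.

u(x) = -3/2·sin(3*π/2·x), so u'(x) = -9*π*cos(3*π*x/2)/4.
Writing u(x) = A·sin(kπx/L) with A = -3/2 and k = 1, use ∫_0^L sin²(kπx/L) dx = L/2 and ∫_0^L cos²(kπx/L) dx = L/2.
u² = 9/4·sin²(3*π/2·x) and (u')² = 81*π^2/16·cos²(3*π/2·x), and each of sin², cos² integrates to L/2 = 1/3 over (0, 2/3).
∫_0^2/3 u² dx = 3/4, so ||u||_L² = sqrt(3)/2.
∫_0^2/3 (u')² dx = 27*π^2/16, so ||u'||_L² = 3*sqrt(3)*π/4.
Ratio ||u||_L² / ||u'||_L² = 2/(3*π).
Sharp Poincaré constant on H^1_0(0, 2/3) is C_P = L/π = 2/(3*π), achieved by sin(3*π/2·x).
This is the k = 1 eigenfunction (up to amplitude), so the ratio equals the sharp Poincaré constant exactly.


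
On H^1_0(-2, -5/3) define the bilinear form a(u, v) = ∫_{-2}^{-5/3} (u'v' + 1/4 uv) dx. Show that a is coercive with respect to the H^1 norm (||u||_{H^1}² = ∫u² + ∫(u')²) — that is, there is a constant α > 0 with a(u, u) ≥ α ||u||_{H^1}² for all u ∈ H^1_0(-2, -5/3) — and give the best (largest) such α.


α = (1 + 36*π^2)/(4*(1 + 9*π^2))

Coercivity of a(·,·) on H^1_0(-2, -5/3) means a(u, u) ≥ α ||u||_{H^1}² for every u ∈ H^1_0.
The interval has length L = 1/3, and Poincaré/coercivity depend only on L. Here a(u, u) = ∫(u')² + (1/4)·∫u².
Here 0 < c = 1/4 < 1. The condition a(u,u) ≥ α||u||_{H^1}² reads (1−α)∫(u')² ≥ (α−c)∫u². Any admissible α is ≤ 1 (rapidly oscillating u have ∫u²/∫(u')² → 0), and α = 1 would force 0 ≥ (1−c)∫u², impossible since c < 1; so 1−α > 0. By the sharp Poincaré inequality on H^1_0 of an interval of length L, ∫(u')² ≥ (π/L)²∫u² with equality for the first sine mode sin(π(x−x₀)/L) (x₀ the left endpoint), so the inequality holds for all u iff (1−α)(π/L)² ≥ α − c, i.e. α ≤ ((π/L)² + c)/((π/L)² + 1) = (1 + c(L/π)²)/(1 + (L/π)²). With (π/L)² = 9*π^2 and c = 1/4, the largest admissible constant is α = ((π/L)² + c)/((π/L)² + 1).
Simplifying, α = (1 + 36*π^2)/(4*(1 + 9*π^2)).


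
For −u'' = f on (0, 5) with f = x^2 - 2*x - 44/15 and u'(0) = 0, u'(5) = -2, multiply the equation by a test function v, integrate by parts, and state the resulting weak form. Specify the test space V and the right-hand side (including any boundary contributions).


V = H^1(0, 5) (v unrestricted at boundary; u is determined up to an additive constant); weak form: ∫_0^5 u'v' dx = ∫_0^5 (x^2 - 2*x - 44/15) v dx − 2·v(5) for all v ∈ V.

Multiply both sides by a test function v and integrate from 0 to 5:
  ∫_0^5 −u''(x) v(x) dx = ∫_0^5 f(x) v(x) dx.
Integrate the LHS by parts once:
  ∫_0^5 −u'' v dx = −[u'(x) v(x)]_0^5 + ∫_0^5 u'(x) v'(x) dx.
Thus ∫_0^5 u'(x) v'(x) dx = ∫_0^5 f(x) v(x) dx + [u'(x) v(x)]_0^5.
Choose V so that boundary terms are either known or forced to vanish.
u has inhomogeneous Neumann u'(0) = 0, u'(5) = -2. [u' v]_0^5 = (-2)·v(5) − (0)·v(0) = − 2·v(5). Take V = H^1(0, 5); boundary term becomes part of RHS.
Weak formulation: find u (satisfying any essential BC) such that ∫_0^5 u'(x) v'(x) dx = ∫_0^5 f v dx − 2·v(5) for all v ∈ V (Neumann data are natural BCs: they enter the RHS as boundary terms).
Substituting f(x) = x^2 - 2*x - 44/15, the right-hand side is ∫_0^5 (x^2 - 2*x - 44/15) v dx − 2·v(5).
Compatibility check (pure Neumann): taking v ≡ 1 ∈ V gives 0 = ∫_0^5 f dx + (-2) − (0), i.e. ∫_0^5 f dx must equal u'(0) − u'(5) = 2. Indeed ∫_0^5 (x^2 - 2*x - 44/15) dx = 2, so the data are compatible. The solution is then unique only up to an additive constant (fix it e.g. by requiring ∫_0^5 u dx = 0).


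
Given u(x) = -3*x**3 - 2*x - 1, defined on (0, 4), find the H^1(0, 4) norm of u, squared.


||u||_{H^1}^2 = 4347092/105

The H^1 norm (squared) on an interval (0, L) is
  ||u||_{H^1}^2 = ∫_0^L u(x)^2 dx + ∫_0^L u'(x)^2 dx.
Compute u'(x) = -9*x**2 - 2.
Then u(x)^2 = 9*x**6 + 12*x**4 + 6*x**3 + 4*x**2 + 4*x + 1 and u'(x)^2 = 81*x**4 + 36*x**2 + 4.
Integrate each monomial from 0 to 4 using ∫_0^4 c·x^n dx = c·4^(n+1)/(n+1):
  ∫_0^4 u(x)^2 dx = ∫_0^4 (9*x^6 + 12*x^4 + 6*x^3 + 4*x^2 + 4*x + 1) dx. Term by term:
    ∫_0^4 9*x^6 dx = 147456/7;  ∫_0^4 12*x^4 dx = 12288/5;  ∫_0^4 6*x^3 dx = 384;
    ∫_0^4 4*x^2 dx = 256/3;  ∫_0^4 4*x dx = 32;  ∫_0^4 1 dx = 4.
  Sum: 147456/7 + 12288/5 + 384 + 256/3 + 32 + 4 = 2522948/105.
  ∫_0^4 u'(x)^2 dx = ∫_0^4 (81*x^4 + 36*x^2 + 4) dx. Term by term:
    ∫_0^4 81*x^4 dx = 82944/5;  ∫_0^4 36*x^2 dx = 768;  ∫_0^4 4 dx = 16.
  Sum: 82944/5 + 768 + 16 = 86864/5.
Adding: ||u||_{H^1}^2 = 2522948/105 + 86864/5 = 4347092/105.


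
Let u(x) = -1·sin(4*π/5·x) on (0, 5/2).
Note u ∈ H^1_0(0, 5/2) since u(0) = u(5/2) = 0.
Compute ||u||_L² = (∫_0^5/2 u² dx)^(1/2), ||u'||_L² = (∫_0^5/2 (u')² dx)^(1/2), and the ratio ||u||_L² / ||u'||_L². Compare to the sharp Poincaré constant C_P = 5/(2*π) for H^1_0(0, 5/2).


||u||_L² / ||u'||_L² = 5/(4*π) < C_P = 5/(2*π).

u(x) = -1·sin(4*π/5·x), so u'(x) = -4*π*cos(4*π*x/5)/5.
Writing u(x) = A·sin(kπx/L) with A = -1 and k = 2, use ∫_0^L sin²(kπx/L) dx = L/2 and ∫_0^L cos²(kπx/L) dx = L/2.
u² = 1·sin²(4*π/5·x) and (u')² = 16*π^2/25·cos²(4*π/5·x), and each of sin², cos² integrates to L/2 = 5/4 over (0, 5/2).
∫_0^5/2 u² dx = 5/4, so ||u||_L² = sqrt(5)/2.
∫_0^5/2 (u')² dx = 4*π^2/5, so ||u'||_L² = 2*sqrt(5)*π/5.
Ratio ||u||_L² / ||u'||_L² = 5/(4*π).
Sharp Poincaré constant on H^1_0(0, 5/2) is C_P = L/π = 5/(2*π), achieved by sin(2*π/5·x).
This is the k = 2 harmonic; the ratio L/(kπ) is strictly less than C_P = L/π, consistent with the sharp inequality ||u||_L² ≤ C_P ||u'||_L².


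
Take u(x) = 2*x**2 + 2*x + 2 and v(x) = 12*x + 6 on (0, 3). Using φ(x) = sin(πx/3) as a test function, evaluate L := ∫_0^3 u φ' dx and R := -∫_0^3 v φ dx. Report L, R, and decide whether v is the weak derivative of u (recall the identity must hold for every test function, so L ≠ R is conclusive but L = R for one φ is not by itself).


LHS = -48/π, RHS = -144/π. No, v is not the weak derivative of u.

u(x) = 2*x**2 + 2*x + 2, classical derivative u'(x) = 4*x + 2.
φ(x) = sin(πx/3), so φ'(x) = π*cos(π*x/3)/3.
Note φ(0) = φ(3) = 0, so the boundary term u·φ vanishes.
LHS = ∫_0^3 u(x) φ'(x) dx = ∫_0^3 (2*π*x^2*cos(π*x/3)/3 + 2*π*x*cos(π*x/3)/3 + 2*π*cos(π*x/3)/3) dx. Term by term:
  ∫_0^3 2*π*cos(π*x/3)/3 dx = 0;  ∫_0^3 2*π*x*cos(π*x/3)/3 dx = -12/π;  ∫_0^3 2*π*x^2*cos(π*x/3)/3 dx = -36/π.
Sum: 0 − 12/π − 36/π = -48/π.
So LHS = -48/π.
∫_0^3 v(x) φ(x) dx = ∫_0^3 (12*x*sin(π*x/3) + 6*sin(π*x/3)) dx. Term by term:
  ∫_0^3 6*sin(π*x/3) dx = 36/π;  ∫_0^3 12*x*sin(π*x/3) dx = 108/π.
Sum: 36/π + 108/π = 144/π.
So RHS = -∫_0^3 v(x) φ(x) dx = -144/π.
LHS − RHS = 96/π ≠ 0, so the identity fails.
(For a valid weak derivative the identity must hold for EVERY test function, in particular this one. The failure shows v is NOT the weak derivative of u.)
Correct weak derivative would be u'(x) = 4*x + 2.


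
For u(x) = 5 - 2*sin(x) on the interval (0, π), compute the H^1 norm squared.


||u||_{H^1(0,π)}^2 = -40 + 29*π

u'(x) = -2*cos(x).
Expand u² and (u')² and integrate term by term on (0, π), using: for integers n ≥ 1, ∫_0^π sin²(nx) dx = ∫_0^π cos²(nx) dx = π/2; for n ≠ n', ∫_0^π sin(nx)sin(n'x) dx = ∫_0^π cos(nx)cos(n'x) dx = 0; and by product-to-sum, ∫_0^π sin(nx)cos(n'x) dx = ½∫_0^π [sin((n+n')x) + sin((n−n')x)] dx, which is 0 when n+n' is even and 2n/(n²−n'²) when n+n' is odd (it need not vanish on (0, π)). For the constant mode: ∫_0^π 1 dx = π, ∫_0^π cos(nx) dx = 0, ∫_0^π sin(nx) dx = (1−(−1)^n)/n.
  u² squared terms: (5)²·∫1 dx = 25·π = 25*π;  (-2)²·∫sin(x)² dx = 4·π/2 = 2*π.
  u² cross terms: 2·(5)·(-2)·∫1·sin(x) dx = -20·(2) = -40.
  So ∫_0^π u² dx = 25*π + 2*π − 40 = -40 + 27*π.
  (u')² squared terms: (-2)²·∫cos(x)² dx = 4·π/2 = 2*π.
  So ∫_0^π (u')² dx = 2*π.
||u||_{H^1}^2 = (-40 + 27*π) + (2*π) = -40 + 29*π.


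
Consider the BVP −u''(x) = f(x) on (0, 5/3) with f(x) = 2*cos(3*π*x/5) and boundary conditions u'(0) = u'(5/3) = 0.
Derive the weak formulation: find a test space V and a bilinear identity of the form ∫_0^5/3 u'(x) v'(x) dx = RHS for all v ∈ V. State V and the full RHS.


V = H^1(0, 5/3) (no boundary constraint on v; u is determined up to an additive constant); weak form: ∫_0^5/3 u'v' dx = ∫_0^5/3 (2*cos(3*π*x/5)) v dx for all v ∈ V.

Multiply both sides by a test function v and integrate from 0 to 5/3:
  ∫_0^5/3 −u''(x) v(x) dx = ∫_0^5/3 f(x) v(x) dx.
Integrate the LHS by parts once:
  ∫_0^5/3 −u'' v dx = −[u'(x) v(x)]_0^5/3 + ∫_0^5/3 u'(x) v'(x) dx.
Thus ∫_0^5/3 u'(x) v'(x) dx = ∫_0^5/3 f(x) v(x) dx + [u'(x) v(x)]_0^5/3.
Choose V so that boundary terms are either known or forced to vanish.
u has homogeneous Neumann: u'(0) = u'(5/3) = 0. So [u' v]_0^5/3 = 0·v(5/3) − 0·v(0) = 0 for any v; take V = H^1(0, 5/3).
Weak formulation: find u (satisfying any essential BC) such that ∫_0^5/3 u'(x) v'(x) dx = ∫_0^5/3 f v dx for all v ∈ V (homogeneous Neumann, so boundary terms vanish).
Substituting f(x) = 2*cos(3*π*x/5), the right-hand side is ∫_0^5/3 (2*cos(3*π*x/5)) v dx.
Compatibility check (pure Neumann): taking v ≡ 1 ∈ V gives 0 = ∫_0^5/3 f dx + (0) − (0), i.e. ∫_0^5/3 f dx must equal u'(0) − u'(5/3) = 0. Indeed ∫_0^5/3 (2*cos(3*π*x/5)) dx = 0, so the data are compatible. The solution is then unique only up to an additive constant (fix it e.g. by requiring ∫_0^5/3 u dx = 0).


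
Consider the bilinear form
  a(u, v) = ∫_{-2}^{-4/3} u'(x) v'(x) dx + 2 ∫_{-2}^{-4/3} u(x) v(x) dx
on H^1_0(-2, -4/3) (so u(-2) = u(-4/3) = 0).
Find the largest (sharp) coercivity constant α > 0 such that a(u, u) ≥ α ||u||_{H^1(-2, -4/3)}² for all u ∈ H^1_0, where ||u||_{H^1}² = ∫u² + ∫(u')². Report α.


α = 1

Coercivity of a(·,·) on H^1_0(-2, -4/3) means a(u, u) ≥ α ||u||_{H^1}² for every u ∈ H^1_0.
The interval has length L = 2/3, and Poincaré/coercivity depend only on L. Here a(u, u) = ∫(u')² + (2)·∫u².
Here c = 2 ≥ 1, so a(u,u) = ∫(u')² + c∫u² ≥ ∫(u')² + ∫u² = ||u||_{H^1}², i.e. α = 1 works. No larger α is possible: a(u,u) ≥ α||u||_{H^1}² means (1−α)∫(u')² ≥ (α−c)∫u², and for the modes u_n = sin(nπ(x−x₀)/L) (x₀ the left endpoint) one has ∫u_n²/∫(u_n')² = (L/(nπ))² → 0, so a(u_n,u_n)/||u_n||_{H^1}² → 1. Hence the optimal constant is α = 1.
Therefore α = 1.


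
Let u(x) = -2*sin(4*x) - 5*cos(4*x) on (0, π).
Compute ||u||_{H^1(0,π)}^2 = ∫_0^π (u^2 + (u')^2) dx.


||u||_{H^1(0,π)}^2 = 493*π/2

u'(x) = 20*sin(4*x) - 8*cos(4*x).
Expand u² and (u')² and integrate term by term on (0, π), using: for integers n ≥ 1, ∫_0^π sin²(nx) dx = ∫_0^π cos²(nx) dx = π/2; for n ≠ n', ∫_0^π sin(nx)sin(n'x) dx = ∫_0^π cos(nx)cos(n'x) dx = 0; and by product-to-sum, ∫_0^π sin(nx)cos(n'x) dx = ½∫_0^π [sin((n+n')x) + sin((n−n')x)] dx, which is 0 when n+n' is even and 2n/(n²−n'²) when n+n' is odd (it need not vanish on (0, π)).
  u² squared terms: (-5)²·∫cos(4x)² dx = 25·π/2 = 25*π/2;  (-2)²·∫sin(4x)² dx = 4·π/2 = 2*π.
  u² cross terms: 2·(-5)·(-2)·∫cos(4x)·sin(4x) dx = 20·(0) = 0.
  So ∫_0^π u² dx = 25*π/2 + 2*π + 0 = 29*π/2.
  (u')² squared terms: (-8)²·∫cos(4x)² dx = 64·π/2 = 32*π;  (20)²·∫sin(4x)² dx = 400·π/2 = 200*π.
  (u')² cross terms: 2·(-8)·(20)·∫cos(4x)·sin(4x) dx = -320·(0) = 0.
  So ∫_0^π (u')² dx = 32*π + 200*π + 0 = 232*π.
||u||_{H^1}^2 = (29*π/2) + (232*π) = 493*π/2.


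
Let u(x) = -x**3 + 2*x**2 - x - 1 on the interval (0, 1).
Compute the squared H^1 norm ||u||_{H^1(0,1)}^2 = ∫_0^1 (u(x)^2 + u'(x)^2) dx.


||u||_{H^1}^2 = 55/42

The H^1 norm (squared) on an interval (0, L) is
  ||u||_{H^1}^2 = ∫_0^L u(x)^2 dx + ∫_0^L u'(x)^2 dx.
Compute u'(x) = -3*x**2 + 4*x - 1.
Then u(x)^2 = x**6 - 4*x**5 + 6*x**4 - 2*x**3 - 3*x**2 + 2*x + 1 and u'(x)^2 = 9*x**4 - 24*x**3 + 22*x**2 - 8*x + 1.
Integrate each monomial from 0 to 1 using ∫_0^1 c·x^n dx = c·1^(n+1)/(n+1):
  ∫_0^1 u(x)^2 dx = ∫_0^1 (x^6 - 4*x^5 + 6*x^4 - 2*x^3 - 3*x^2 + 2*x + 1) dx. Term by term:
    ∫_0^1 x^6 dx = 1/7;  ∫_0^1 -4*x^5 dx = -2/3;  ∫_0^1 6*x^4 dx = 6/5;
    ∫_0^1 -2*x^3 dx = -1/2;  ∫_0^1 -3*x^2 dx = -1;  ∫_0^1 2*x dx = 1;
    ∫_0^1 1 dx = 1.
  Sum: 1/7 − 2/3 + 6/5 − 1/2 − 1 + 1 + 1 = 247/210.
  ∫_0^1 u'(x)^2 dx = ∫_0^1 (9*x^4 - 24*x^3 + 22*x^2 - 8*x + 1) dx. Term by term:
    ∫_0^1 9*x^4 dx = 9/5;  ∫_0^1 -24*x^3 dx = -6;  ∫_0^1 22*x^2 dx = 22/3;
    ∫_0^1 -8*x dx = -4;  ∫_0^1 1 dx = 1.
  Sum: 9/5 − 6 + 22/3 − 4 + 1 = 2/15.
Adding: ||u||_{H^1}^2 = 247/210 + 2/15 = 55/42.


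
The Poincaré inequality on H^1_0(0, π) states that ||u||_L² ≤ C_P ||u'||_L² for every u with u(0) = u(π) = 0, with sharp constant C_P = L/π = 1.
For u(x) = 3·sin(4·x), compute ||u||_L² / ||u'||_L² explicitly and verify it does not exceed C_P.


||u||_L² / ||u'||_L² = 1/4 < C_P = 1.

u(x) = 3·sin(4·x), so u'(x) = 12*cos(4*x).
Writing u(x) = A·sin(kπx/L) with A = 3 and k = 4, use ∫_0^L sin²(kπx/L) dx = L/2 and ∫_0^L cos²(kπx/L) dx = L/2.
u² = 9·sin²(4·x) and (u')² = 144·cos²(4·x), and each of sin², cos² integrates to L/2 = π/2 over (0, π).
∫_0^π u² dx = 9*π/2, so ||u||_L² = 3*sqrt(2)*sqrt(π)/2.
∫_0^π (u')² dx = 72*π, so ||u'||_L² = 6*sqrt(2)*sqrt(π).
Ratio ||u||_L² / ||u'||_L² = 1/4.
Sharp Poincaré constant on H^1_0(0, π) is C_P = L/π = 1, achieved by sin(x).
This is the k = 4 harmonic; the ratio L/(kπ) is strictly less than C_P = L/π, consistent with the sharp inequality ||u||_L² ≤ C_P ||u'||_L².


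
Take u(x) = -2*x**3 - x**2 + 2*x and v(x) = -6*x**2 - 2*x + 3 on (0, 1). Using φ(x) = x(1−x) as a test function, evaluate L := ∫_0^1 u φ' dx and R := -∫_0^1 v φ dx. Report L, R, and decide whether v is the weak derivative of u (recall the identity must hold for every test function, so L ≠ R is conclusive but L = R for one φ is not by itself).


LHS = 2/15, RHS = -1/30. No, v is not the weak derivative of u.

u(x) = -2*x**3 - x**2 + 2*x, classical derivative u'(x) = -6*x**2 - 2*x + 2.
φ(x) = x(1−x), so φ'(x) = 1 - 2*x.
Note φ(0) = φ(1) = 0, so the boundary term u·φ vanishes.
LHS = ∫_0^1 u(x) φ'(x) dx = ∫_0^1 (4*x^4 - 5*x^2 + 2*x) dx. Term by term:
  ∫_0^1 4*x^4 dx = 4/5;  ∫_0^1 -5*x^2 dx = -5/3;  ∫_0^1 2*x dx = 1.
Sum: 4/5 − 5/3 + 1 = 2/15.
So LHS = 2/15.
∫_0^1 v(x) φ(x) dx = ∫_0^1 (6*x^4 - 4*x^3 - 5*x^2 + 3*x) dx. Term by term:
  ∫_0^1 6*x^4 dx = 6/5;  ∫_0^1 -4*x^3 dx = -1;  ∫_0^1 -5*x^2 dx = -5/3;
  ∫_0^1 3*x dx = 3/2.
Sum: 6/5 − 1 − 5/3 + 3/2 = 1/30.
So RHS = -∫_0^1 v(x) φ(x) dx = -1/30.
LHS − RHS = 1/6 ≠ 0, so the identity fails.
(For a valid weak derivative the identity must hold for EVERY test function, in particular this one. The failure shows v is NOT the weak derivative of u.)
Correct weak derivative would be u'(x) = -6*x**2 - 2*x + 2.


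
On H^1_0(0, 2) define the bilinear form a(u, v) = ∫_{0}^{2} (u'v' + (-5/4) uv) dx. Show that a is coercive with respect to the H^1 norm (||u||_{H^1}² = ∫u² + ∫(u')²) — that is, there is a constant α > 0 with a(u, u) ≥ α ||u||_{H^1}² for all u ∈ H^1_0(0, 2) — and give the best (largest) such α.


α = (-5 + π^2)/(4 + π^2)

Coercivity of a(·,·) on H^1_0(0, 2) means a(u, u) ≥ α ||u||_{H^1}² for every u ∈ H^1_0.
The interval has length L = 2, and Poincaré/coercivity depend only on L. Here a(u, u) = ∫(u')² + (-5/4)·∫u².
Here c = -5/4 < 0 with |c| < (π/L)² = π^2/4, so coercivity still holds. The condition a(u,u) ≥ α||u||_{H^1}² reads (1−α)∫(u')² ≥ (α−c)∫u². Any admissible α is ≤ 1 (rapidly oscillating u have ∫u²/∫(u')² → 0), and α = 1 would force 0 ≥ (1−c)∫u², impossible since c < 1; so 1−α > 0. By the sharp Poincaré inequality on H^1_0 of an interval of length L, ∫(u')² ≥ (π/L)²∫u² with equality for the first sine mode sin(π(x−x₀)/L) (x₀ the left endpoint), so the inequality holds for all u iff (1−α)(π/L)² ≥ α − c, i.e. α ≤ ((π/L)² + c)/((π/L)² + 1) = (1 + c(L/π)²)/(1 + (L/π)²). (Direct route, valid since c ≤ 0: Poincaré gives c∫u² ≥ c(L/π)²∫(u')², so a(u,u) ≥ (1 + c(L/π)²)∫(u')², while ||u||_{H^1}² ≤ (1 + (L/π)²)∫(u')²; dividing yields the same α.) With (π/L)² = π^2/4 and c = -5/4, the largest admissible constant is α = ((π/L)² + c)/((π/L)² + 1).
Simplifying, α = (-5 + π^2)/(4 + π^2).


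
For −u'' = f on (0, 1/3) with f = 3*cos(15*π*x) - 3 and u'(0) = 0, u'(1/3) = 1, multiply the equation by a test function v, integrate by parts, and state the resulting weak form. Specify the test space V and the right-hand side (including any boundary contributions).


V = H^1(0, 1/3) (v unrestricted at boundary; u is determined up to an additive constant); weak form: ∫_0^1/3 u'v' dx = ∫_0^1/3 (3*cos(15*π*x) - 3) v dx + v(1/3) for all v ∈ V.

Multiply both sides by a test function v and integrate from 0 to 1/3:
  ∫_0^1/3 −u''(x) v(x) dx = ∫_0^1/3 f(x) v(x) dx.
Integrate the LHS by parts once:
  ∫_0^1/3 −u'' v dx = −[u'(x) v(x)]_0^1/3 + ∫_0^1/3 u'(x) v'(x) dx.
Thus ∫_0^1/3 u'(x) v'(x) dx = ∫_0^1/3 f(x) v(x) dx + [u'(x) v(x)]_0^1/3.
Choose V so that boundary terms are either known or forced to vanish.
u has inhomogeneous Neumann u'(0) = 0, u'(1/3) = 1. [u' v]_0^1/3 = (1)·v(1/3) − (0)·v(0) = v(1/3). Take V = H^1(0, 1/3); boundary term becomes part of RHS.
Weak formulation: find u (satisfying any essential BC) such that ∫_0^1/3 u'(x) v'(x) dx = ∫_0^1/3 f v dx + v(1/3) for all v ∈ V (Neumann data are natural BCs: they enter the RHS as boundary terms).
Substituting f(x) = 3*cos(15*π*x) - 3, the right-hand side is ∫_0^1/3 (3*cos(15*π*x) - 3) v dx + v(1/3).
Compatibility check (pure Neumann): taking v ≡ 1 ∈ V gives 0 = ∫_0^1/3 f dx + (1) − (0), i.e. ∫_0^1/3 f dx must equal u'(0) − u'(1/3) = -1. Indeed ∫_0^1/3 (3*cos(15*π*x) - 3) dx = -1, so the data are compatible. The solution is then unique only up to an additive constant (fix it e.g. by requiring ∫_0^1/3 u dx = 0).


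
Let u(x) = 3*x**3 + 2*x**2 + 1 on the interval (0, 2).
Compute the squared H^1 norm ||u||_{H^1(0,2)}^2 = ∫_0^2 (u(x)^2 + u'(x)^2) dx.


||u||_{H^1}^2 = 25282/21

The H^1 norm (squared) on an interval (0, L) is
  ||u||_{H^1}^2 = ∫_0^L u(x)^2 dx + ∫_0^L u'(x)^2 dx.
Compute u'(x) = 9*x**2 + 4*x.
Then u(x)^2 = 9*x**6 + 12*x**5 + 4*x**4 + 6*x**3 + 4*x**2 + 1 and u'(x)^2 = 81*x**4 + 72*x**3 + 16*x**2.
Integrate each monomial from 0 to 2 using ∫_0^2 c·x^n dx = c·2^(n+1)/(n+1):
  ∫_0^2 u(x)^2 dx = ∫_0^2 (9*x^6 + 12*x^5 + 4*x^4 + 6*x^3 + 4*x^2 + 1) dx. Term by term:
    ∫_0^2 9*x^6 dx = 1152/7;  ∫_0^2 12*x^5 dx = 128;  ∫_0^2 4*x^4 dx = 128/5;
    ∫_0^2 6*x^3 dx = 24;  ∫_0^2 4*x^2 dx = 32/3;  ∫_0^2 1 dx = 2.
  Sum: 1152/7 + 128 + 128/5 + 24 + 32/3 + 2 = 37258/105.
  ∫_0^2 u'(x)^2 dx = ∫_0^2 (81*x^4 + 72*x^3 + 16*x^2) dx. Term by term:
    ∫_0^2 81*x^4 dx = 2592/5;  ∫_0^2 72*x^3 dx = 288;  ∫_0^2 16*x^2 dx = 128/3.
  Sum: 2592/5 + 288 + 128/3 = 12736/15.
Adding: ||u||_{H^1}^2 = 37258/105 + 12736/15 = 25282/21.


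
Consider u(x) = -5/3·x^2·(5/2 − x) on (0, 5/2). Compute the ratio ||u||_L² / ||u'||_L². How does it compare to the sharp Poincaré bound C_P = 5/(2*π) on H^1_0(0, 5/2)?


||u||_L² / ||u'||_L² = 5*sqrt(14)/28 < C_P = 5/(2*π).

u(x) = -5/3·x^2·(5/2 − x), so u'(x) = 5*x*(3*x - 5)/3.
u(x) = -5/3·x^2·(5/2 − x) vanishes at x = 0 and x = 5/2, so u ∈ H^1_0(0, 5/2). Differentiate via the product rule and integrate the resulting polynomials term by term.
  ∫_0^5/2 u² dx = ∫_0^5/2 (25*x^6/9 - 125*x^5/9 + 625*x^4/36) dx. Term by term:
    ∫_0^5/2 25*x^6/9 dx = 1953125/8064;  ∫_0^5/2 -125*x^5/9 dx = -1953125/3456;  ∫_0^5/2 625*x^4/36 dx = 390625/1152.
  Sum: 1953125/8064 − 1953125/3456 + 390625/1152 = 390625/24192.
  ∫_0^5/2 (u')² dx = ∫_0^5/2 (25*x^4 - 250*x^3/3 + 625*x^2/9) dx. Term by term:
    ∫_0^5/2 25*x^4 dx = 15625/32;  ∫_0^5/2 -250*x^3/3 dx = -78125/96;  ∫_0^5/2 625*x^2/9 dx = 78125/216.
  Sum: 15625/32 − 78125/96 + 78125/216 = 15625/432.
∫_0^5/2 u² dx = 390625/24192, so ||u||_L² = 625*sqrt(42)/1008.
∫_0^5/2 (u')² dx = 15625/432, so ||u'||_L² = 125*sqrt(3)/36.
Ratio ||u||_L² / ||u'||_L² = 5*sqrt(14)/28.
Sharp Poincaré constant on H^1_0(0, 5/2) is C_P = L/π = 5/(2*π), achieved by sin(2*π/5·x).
A polynomial bump cannot attain the sharp Poincaré constant (only the first sine eigenfunction does), so the ratio is strictly less than C_P, consistent with ||u||_L² ≤ C_P ||u'||_L².


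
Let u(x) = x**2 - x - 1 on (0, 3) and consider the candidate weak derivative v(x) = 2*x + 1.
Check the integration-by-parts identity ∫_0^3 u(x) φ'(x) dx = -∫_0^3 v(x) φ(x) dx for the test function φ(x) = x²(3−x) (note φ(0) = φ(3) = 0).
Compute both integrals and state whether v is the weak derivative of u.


LHS = -351/20, RHS = -621/20. No, v is not the weak derivative of u.

u(x) = x**2 - x - 1, classical derivative u'(x) = 2*x - 1.
φ(x) = x²(3−x), so φ'(x) = 3*x*(2 - x).
Note φ(0) = φ(3) = 0, so the boundary term u·φ vanishes.
LHS = ∫_0^3 u(x) φ'(x) dx = ∫_0^3 (-3*x^4 + 9*x^3 - 3*x^2 - 6*x) dx. Term by term:
  ∫_0^3 -3*x^4 dx = -729/5;  ∫_0^3 9*x^3 dx = 729/4;  ∫_0^3 -3*x^2 dx = -27;
  ∫_0^3 -6*x dx = -27.
Sum: -729/5 + 729/4 − 27 − 27 = -351/20.
So LHS = -351/20.
∫_0^3 v(x) φ(x) dx = ∫_0^3 (-2*x^4 + 5*x^3 + 3*x^2) dx. Term by term:
  ∫_0^3 -2*x^4 dx = -486/5;  ∫_0^3 5*x^3 dx = 405/4;  ∫_0^3 3*x^2 dx = 27.
Sum: -486/5 + 405/4 + 27 = 621/20.
So RHS = -∫_0^3 v(x) φ(x) dx = -621/20.
LHS − RHS = 27/2 ≠ 0, so the identity fails.
(For a valid weak derivative the identity must hold for EVERY test function, in particular this one. The failure shows v is NOT the weak derivative of u.)
Correct weak derivative would be u'(x) = 2*x - 1.


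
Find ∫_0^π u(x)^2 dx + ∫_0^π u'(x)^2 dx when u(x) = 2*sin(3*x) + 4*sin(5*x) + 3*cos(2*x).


||u||_{H^1(0,π)}^2 = 904/7 + 501*π/2

u'(x) = -6*sin(2*x) + 6*cos(3*x) + 20*cos(5*x).
Expand u² and (u')² and integrate term by term on (0, π), using: for integers n ≥ 1, ∫_0^π sin²(nx) dx = ∫_0^π cos²(nx) dx = π/2; for n ≠ n', ∫_0^π sin(nx)sin(n'x) dx = ∫_0^π cos(nx)cos(n'x) dx = 0; and by product-to-sum, ∫_0^π sin(nx)cos(n'x) dx = ½∫_0^π [sin((n+n')x) + sin((n−n')x)] dx, which is 0 when n+n' is even and 2n/(n²−n'²) when n+n' is odd (it need not vanish on (0, π)).
  u² squared terms: (2)²·∫sin(3x)² dx = 4·π/2 = 2*π;  (3)²·∫cos(2x)² dx = 9·π/2 = 9*π/2;  (4)²·∫sin(5x)² dx = 16·π/2 = 8*π.
  u² cross terms: 2·(2)·(3)·∫sin(3x)·cos(2x) dx = 12·(6/5) = 72/5;  2·(2)·(4)·∫sin(3x)·sin(5x) dx = 16·(0) = 0;  2·(3)·(4)·∫cos(2x)·sin(5x) dx = 24·(10/21) = 80/7.
  So ∫_0^π u² dx = 2*π + 9*π/2 + 8*π + 72/5 + 0 + 80/7 = 904/35 + 29*π/2.
  (u')² squared terms: (-6)²·∫sin(2x)² dx = 36·π/2 = 18*π;  (6)²·∫cos(3x)² dx = 36·π/2 = 18*π;  (20)²·∫cos(5x)² dx = 400·π/2 = 200*π.
  (u')² cross terms: 2·(-6)·(6)·∫sin(2x)·cos(3x) dx = -72·(-4/5) = 288/5;  2·(-6)·(20)·∫sin(2x)·cos(5x) dx = -240·(-4/21) = 320/7;  2·(6)·(20)·∫cos(3x)·cos(5x) dx = 240·(0) = 0.
  So ∫_0^π (u')² dx = 18*π + 18*π + 200*π + 288/5 + 320/7 + 0 = 3616/35 + 236*π.
||u||_{H^1}^2 = (904/35 + 29*π/2) + (3616/35 + 236*π) = 904/7 + 501*π/2.


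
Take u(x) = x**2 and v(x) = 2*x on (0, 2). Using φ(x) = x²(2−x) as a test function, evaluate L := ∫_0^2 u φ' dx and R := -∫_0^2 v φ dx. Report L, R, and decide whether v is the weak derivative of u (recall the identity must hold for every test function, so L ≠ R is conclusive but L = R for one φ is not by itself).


LHS = -16/5, RHS = -16/5. Yes, v = u' weakly.

u(x) = x**2, classical derivative u'(x) = 2*x.
φ(x) = x²(2−x), so φ'(x) = x*(4 - 3*x).
Note φ(0) = φ(2) = 0, so the boundary term u·φ vanishes.
LHS = ∫_0^2 u(x) φ'(x) dx = ∫_0^2 (-3*x^4 + 4*x^3) dx. Term by term:
  ∫_0^2 -3*x^4 dx = -96/5;  ∫_0^2 4*x^3 dx = 16.
Sum: -96/5 + 16 = -16/5.
So LHS = -16/5.
∫_0^2 v(x) φ(x) dx = ∫_0^2 (-2*x^4 + 4*x^3) dx. Term by term:
  ∫_0^2 -2*x^4 dx = -64/5;  ∫_0^2 4*x^3 dx = 16.
Sum: -64/5 + 16 = 16/5.
So RHS = -∫_0^2 v(x) φ(x) dx = -16/5.
LHS = RHS, so the identity holds for this test φ.
Moreover u is smooth here and v(x) = u'(x) = 2*x pointwise, so the identity holds for every test function. Hence v is the weak derivative of u.


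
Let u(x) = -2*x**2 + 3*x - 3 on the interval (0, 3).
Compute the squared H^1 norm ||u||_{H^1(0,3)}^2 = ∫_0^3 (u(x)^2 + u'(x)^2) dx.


||u||_{H^1}^2 = 747/5

The H^1 norm (squared) on an interval (0, L) is
  ||u||_{H^1}^2 = ∫_0^L u(x)^2 dx + ∫_0^L u'(x)^2 dx.
Compute u'(x) = 3 - 4*x.
Then u(x)^2 = 4*x**4 - 12*x**3 + 21*x**2 - 18*x + 9 and u'(x)^2 = 16*x**2 - 24*x + 9.
Integrate each monomial from 0 to 3 using ∫_0^3 c·x^n dx = c·3^(n+1)/(n+1):
  ∫_0^3 u(x)^2 dx = ∫_0^3 (4*x^4 - 12*x^3 + 21*x^2 - 18*x + 9) dx. Term by term:
    ∫_0^3 4*x^4 dx = 972/5;  ∫_0^3 -12*x^3 dx = -243;  ∫_0^3 21*x^2 dx = 189;
    ∫_0^3 -18*x dx = -81;  ∫_0^3 9 dx = 27.
  Sum: 972/5 − 243 + 189 − 81 + 27 = 432/5.
  ∫_0^3 u'(x)^2 dx = ∫_0^3 (16*x^2 - 24*x + 9) dx. Term by term:
    ∫_0^3 16*x^2 dx = 144;  ∫_0^3 -24*x dx = -108;  ∫_0^3 9 dx = 27.
  Sum: 144 − 108 + 27 = 63.
Adding: ||u||_{H^1}^2 = 432/5 + 63 = 747/5.


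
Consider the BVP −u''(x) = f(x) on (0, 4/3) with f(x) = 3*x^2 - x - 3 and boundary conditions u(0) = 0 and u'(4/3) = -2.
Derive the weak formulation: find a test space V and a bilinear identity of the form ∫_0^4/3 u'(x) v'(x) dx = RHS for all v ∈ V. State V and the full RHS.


V = {v ∈ H^1(0, 4/3) : v(0) = 0} (test functions vanish at x = 0 where u is specified); weak form: ∫_0^4/3 u'v' dx = ∫_0^4/3 (3*x^2 - x - 3) v dx − 2·v(4/3) for all v ∈ V.

Multiply both sides by a test function v and integrate from 0 to 4/3:
  ∫_0^4/3 −u''(x) v(x) dx = ∫_0^4/3 f(x) v(x) dx.
Integrate the LHS by parts once:
  ∫_0^4/3 −u'' v dx = −[u'(x) v(x)]_0^4/3 + ∫_0^4/3 u'(x) v'(x) dx.
Thus ∫_0^4/3 u'(x) v'(x) dx = ∫_0^4/3 f(x) v(x) dx + [u'(x) v(x)]_0^4/3.
Choose V so that boundary terms are either known or forced to vanish.
Mixed BC: u(0) = 0 (Dirichlet) and u'(4/3) = -2 (Neumann). Define V = {v ∈ H^1(0, 4/3) : v(0) = 0}. Then [u' v]_0^4/3 = u'(4/3)·v(4/3) − u'(0)·0 = − 2·v(4/3).
Weak formulation: find u (satisfying any essential BC) such that ∫_0^4/3 u'(x) v'(x) dx = ∫_0^4/3 f v dx − 2·v(4/3) for all v ∈ V (Dirichlet at 0 absorbed into V; Neumann datum at x = 4/3 contributes the boundary term).
Substituting f(x) = 3*x^2 - x - 3, the right-hand side is ∫_0^4/3 (3*x^2 - x - 3) v dx − 2·v(4/3).


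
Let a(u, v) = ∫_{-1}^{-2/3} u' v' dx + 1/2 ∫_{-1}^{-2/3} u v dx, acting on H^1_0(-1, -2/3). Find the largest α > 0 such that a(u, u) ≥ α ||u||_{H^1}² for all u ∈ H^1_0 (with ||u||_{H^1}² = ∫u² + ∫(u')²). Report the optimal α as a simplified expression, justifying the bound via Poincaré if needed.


α = (1 + 18*π^2)/(2*(1 + 9*π^2))

Coercivity of a(·,·) on H^1_0(-1, -2/3) means a(u, u) ≥ α ||u||_{H^1}² for every u ∈ H^1_0.
The interval has length L = 1/3, and Poincaré/coercivity depend only on L. Here a(u, u) = ∫(u')² + (1/2)·∫u².
Here 0 < c = 1/2 < 1. The condition a(u,u) ≥ α||u||_{H^1}² reads (1−α)∫(u')² ≥ (α−c)∫u². Any admissible α is ≤ 1 (rapidly oscillating u have ∫u²/∫(u')² → 0), and α = 1 would force 0 ≥ (1−c)∫u², impossible since c < 1; so 1−α > 0. By the sharp Poincaré inequality on H^1_0 of an interval of length L, ∫(u')² ≥ (π/L)²∫u² with equality for the first sine mode sin(π(x−x₀)/L) (x₀ the left endpoint), so the inequality holds for all u iff (1−α)(π/L)² ≥ α − c, i.e. α ≤ ((π/L)² + c)/((π/L)² + 1) = (1 + c(L/π)²)/(1 + (L/π)²). With (π/L)² = 9*π^2 and c = 1/2, the largest admissible constant is α = ((π/L)² + c)/((π/L)² + 1).
Simplifying, α = (1 + 18*π^2)/(2*(1 + 9*π^2)).


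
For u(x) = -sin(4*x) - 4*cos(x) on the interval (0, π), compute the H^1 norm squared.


||u||_{H^1(0,π)}^2 = 128/15 + 49*π/2

u'(x) = 4*sin(x) - 4*cos(4*x).
Expand u² and (u')² and integrate term by term on (0, π), using: for integers n ≥ 1, ∫_0^π sin²(nx) dx = ∫_0^π cos²(nx) dx = π/2; for n ≠ n', ∫_0^π sin(nx)sin(n'x) dx = ∫_0^π cos(nx)cos(n'x) dx = 0; and by product-to-sum, ∫_0^π sin(nx)cos(n'x) dx = ½∫_0^π [sin((n+n')x) + sin((n−n')x)] dx, which is 0 when n+n' is even and 2n/(n²−n'²) when n+n' is odd (it need not vanish on (0, π)).
  u² squared terms: (-1)²·∫sin(4x)² dx = 1·π/2 = π/2;  (-4)²·∫cos(x)² dx = 16·π/2 = 8*π.
  u² cross terms: 2·(-1)·(-4)·∫sin(4x)·cos(x) dx = 8·(8/15) = 64/15.
  So ∫_0^π u² dx = π/2 + 8*π + 64/15 = 64/15 + 17*π/2.
  (u')² squared terms: (-4)²·∫cos(4x)² dx = 16·π/2 = 8*π;  (4)²·∫sin(x)² dx = 16·π/2 = 8*π.
  (u')² cross terms: 2·(-4)·(4)·∫cos(4x)·sin(x) dx = -32·(-2/15) = 64/15.
  So ∫_0^π (u')² dx = 8*π + 8*π + 64/15 = 64/15 + 16*π.
||u||_{H^1}^2 = (64/15 + 17*π/2) + (64/15 + 16*π) = 128/15 + 49*π/2.


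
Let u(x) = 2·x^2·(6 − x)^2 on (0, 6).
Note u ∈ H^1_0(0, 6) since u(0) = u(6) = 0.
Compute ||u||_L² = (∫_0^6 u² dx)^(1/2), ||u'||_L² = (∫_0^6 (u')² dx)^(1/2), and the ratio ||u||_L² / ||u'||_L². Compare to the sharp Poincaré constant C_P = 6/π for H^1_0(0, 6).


||u||_L² / ||u'||_L² = sqrt(3) < C_P = 6/π.

u(x) = 2·x^2·(6 − x)^2, so u'(x) = 8*x*(x - 6)*(x - 3).
u(x) = 2·x^2·(6 − x)^2 vanishes at x = 0 and x = 6, so u ∈ H^1_0(0, 6). Differentiate via the product rule and integrate the resulting polynomials term by term.
  ∫_0^6 u² dx = ∫_0^6 (4*x^8 - 96*x^7 + 864*x^6 - 3456*x^5 + 5184*x^4) dx. Term by term:
    ∫_0^6 4*x^8 dx = 4478976;  ∫_0^6 -96*x^7 dx = -20155392;  ∫_0^6 864*x^6 dx = 241864704/7;
    ∫_0^6 -3456*x^5 dx = -26873856;  ∫_0^6 5184*x^4 dx = 40310784/5.
  Sum: 4478976 − 20155392 + 241864704/7 − 26873856 + 40310784/5 = 2239488/35.
  ∫_0^6 (u')² dx = ∫_0^6 (64*x^6 - 1152*x^5 + 7488*x^4 - 20736*x^3 + 20736*x^2) dx. Term by term:
    ∫_0^6 64*x^6 dx = 17915904/7;  ∫_0^6 -1152*x^5 dx = -8957952;  ∫_0^6 7488*x^4 dx = 58226688/5;
    ∫_0^6 -20736*x^3 dx = -6718464;  ∫_0^6 20736*x^2 dx = 1492992.
  Sum: 17915904/7 − 8957952 + 58226688/5 − 6718464 + 1492992 = 746496/35.
∫_0^6 u² dx = 2239488/35, so ||u||_L² = 864*sqrt(105)/35.
∫_0^6 (u')² dx = 746496/35, so ||u'||_L² = 864*sqrt(35)/35.
Ratio ||u||_L² / ||u'||_L² = sqrt(3).
Sharp Poincaré constant on H^1_0(0, 6) is C_P = L/π = 6/π, achieved by sin(π/6·x).
A polynomial bump cannot attain the sharp Poincaré constant (only the first sine eigenfunction does), so the ratio is strictly less than C_P, consistent with ||u||_L² ≤ C_P ||u'||_L².


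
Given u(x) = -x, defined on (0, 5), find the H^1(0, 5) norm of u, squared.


||u||_{H^1}^2 = 140/3

The H^1 norm (squared) on an interval (0, L) is
  ||u||_{H^1}^2 = ∫_0^L u(x)^2 dx + ∫_0^L u'(x)^2 dx.
Compute u'(x) = -1.
Then u(x)^2 = x**2 and u'(x)^2 = 1.
Integrate each monomial from 0 to 5 using ∫_0^5 c·x^n dx = c·5^(n+1)/(n+1):
  ∫_0^5 u(x)^2 dx = ∫_0^5 (x^2) dx. Term by term:
    ∫_0^5 x^2 dx = 125/3.
  ∫_0^5 u'(x)^2 dx = ∫_0^5 (1) dx. Term by term:
    ∫_0^5 1 dx = 5.
Adding: ||u||_{H^1}^2 = 125/3 + 5 = 140/3.


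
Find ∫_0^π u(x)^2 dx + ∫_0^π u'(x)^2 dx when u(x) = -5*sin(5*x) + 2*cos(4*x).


||u||_{H^1(0,π)}^2 = -3400/9 + 359*π

u'(x) = -8*sin(4*x) - 25*cos(5*x).
Expand u² and (u')² and integrate term by term on (0, π), using: for integers n ≥ 1, ∫_0^π sin²(nx) dx = ∫_0^π cos²(nx) dx = π/2; for n ≠ n', ∫_0^π sin(nx)sin(n'x) dx = ∫_0^π cos(nx)cos(n'x) dx = 0; and by product-to-sum, ∫_0^π sin(nx)cos(n'x) dx = ½∫_0^π [sin((n+n')x) + sin((n−n')x)] dx, which is 0 when n+n' is even and 2n/(n²−n'²) when n+n' is odd (it need not vanish on (0, π)).
  u² squared terms: (-5)²·∫sin(5x)² dx = 25·π/2 = 25*π/2;  (2)²·∫cos(4x)² dx = 4·π/2 = 2*π.
  u² cross terms: 2·(-5)·(2)·∫sin(5x)·cos(4x) dx = -20·(10/9) = -200/9.
  So ∫_0^π u² dx = 25*π/2 + 2*π − 200/9 = -200/9 + 29*π/2.
  (u')² squared terms: (-25)²·∫cos(5x)² dx = 625·π/2 = 625*π/2;  (-8)²·∫sin(4x)² dx = 64·π/2 = 32*π.
  (u')² cross terms: 2·(-25)·(-8)·∫cos(5x)·sin(4x) dx = 400·(-8/9) = -3200/9.
  So ∫_0^π (u')² dx = 625*π/2 + 32*π − 3200/9 = -3200/9 + 689*π/2.
||u||_{H^1}^2 = (-200/9 + 29*π/2) + (-3200/9 + 689*π/2) = -3400/9 + 359*π.


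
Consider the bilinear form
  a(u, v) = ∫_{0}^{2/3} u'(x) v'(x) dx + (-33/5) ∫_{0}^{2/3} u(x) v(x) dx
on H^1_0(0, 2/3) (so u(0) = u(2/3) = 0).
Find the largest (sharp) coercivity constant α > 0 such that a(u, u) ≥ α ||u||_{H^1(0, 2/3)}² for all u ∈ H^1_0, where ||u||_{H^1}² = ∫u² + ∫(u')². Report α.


α = 3*(-44 + 15*π^2)/(5*(4 + 9*π^2))

Coercivity of a(·,·) on H^1_0(0, 2/3) means a(u, u) ≥ α ||u||_{H^1}² for every u ∈ H^1_0.
The interval has length L = 2/3, and Poincaré/coercivity depend only on L. Here a(u, u) = ∫(u')² + (-33/5)·∫u².
Here c = -33/5 < 0 with |c| < (π/L)² = 9*π^2/4, so coercivity still holds. The condition a(u,u) ≥ α||u||_{H^1}² reads (1−α)∫(u')² ≥ (α−c)∫u². Any admissible α is ≤ 1 (rapidly oscillating u have ∫u²/∫(u')² → 0), and α = 1 would force 0 ≥ (1−c)∫u², impossible since c < 1; so 1−α > 0. By the sharp Poincaré inequality on H^1_0 of an interval of length L, ∫(u')² ≥ (π/L)²∫u² with equality for the first sine mode sin(π(x−x₀)/L) (x₀ the left endpoint), so the inequality holds for all u iff (1−α)(π/L)² ≥ α − c, i.e. α ≤ ((π/L)² + c)/((π/L)² + 1) = (1 + c(L/π)²)/(1 + (L/π)²). (Direct route, valid since c ≤ 0: Poincaré gives c∫u² ≥ c(L/π)²∫(u')², so a(u,u) ≥ (1 + c(L/π)²)∫(u')², while ||u||_{H^1}² ≤ (1 + (L/π)²)∫(u')²; dividing yields the same α.) With (π/L)² = 9*π^2/4 and c = -33/5, the largest admissible constant is α = ((π/L)² + c)/((π/L)² + 1).
Simplifying, α = 3*(-44 + 15*π^2)/(5*(4 + 9*π^2)).


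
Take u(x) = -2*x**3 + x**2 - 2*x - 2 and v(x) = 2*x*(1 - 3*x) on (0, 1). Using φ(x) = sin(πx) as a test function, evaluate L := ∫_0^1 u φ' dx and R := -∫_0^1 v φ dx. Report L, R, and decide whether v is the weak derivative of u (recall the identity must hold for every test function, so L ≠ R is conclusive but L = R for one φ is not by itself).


LHS = -24/π^3 + 8/π, RHS = -24/π^3 + 4/π. No, v is not the weak derivative of u.

u(x) = -2*x**3 + x**2 - 2*x - 2, classical derivative u'(x) = -6*x**2 + 2*x - 2.
φ(x) = sin(πx), so φ'(x) = π*cos(π*x).
Note φ(0) = φ(1) = 0, so the boundary term u·φ vanishes.
LHS = ∫_0^1 u(x) φ'(x) dx = ∫_0^1 (-2*π*x^3*cos(π*x) + π*x^2*cos(π*x) - 2*π*x*cos(π*x) - 2*π*cos(π*x)) dx. Term by term:
  ∫_0^1 -2*π*cos(π*x) dx = 0;  ∫_0^1 π*x^2*cos(π*x) dx = -2/π;  ∫_0^1 -2*π*x*cos(π*x) dx = 4/π;
  ∫_0^1 -2*π*x^3*cos(π*x) dx = -24/π^3 + 6/π.
Sum: 0 − 2/π + 4/π + -24/π^3 + 6/π = -24/π^3 + 8/π.
So LHS = -24/π^3 + 8/π.
∫_0^1 v(x) φ(x) dx = ∫_0^1 (-6*x^2*sin(π*x) + 2*x*sin(π*x)) dx. Term by term:
  ∫_0^1 -6*x^2*sin(π*x) dx = -6/π + 24/π^3;  ∫_0^1 2*x*sin(π*x) dx = 2/π.
Sum: -6/π + 24/π^3 + 2/π = -4/π + 24/π^3.
So RHS = -∫_0^1 v(x) φ(x) dx = -24/π^3 + 4/π.
LHS − RHS = 4/π ≠ 0, so the identity fails.
(For a valid weak derivative the identity must hold for EVERY test function, in particular this one. The failure shows v is NOT the weak derivative of u.)
Correct weak derivative would be u'(x) = -6*x**2 + 2*x - 2.


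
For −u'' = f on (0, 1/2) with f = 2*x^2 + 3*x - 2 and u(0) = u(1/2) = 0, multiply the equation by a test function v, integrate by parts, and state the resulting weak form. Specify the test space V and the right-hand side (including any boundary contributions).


V = H^1_0(0, 1/2) (so v(0) = v(1/2) = 0); weak form: ∫_0^1/2 u'v' dx = ∫_0^1/2 (2*x^2 + 3*x - 2) v dx for all v ∈ V.

Multiply both sides by a test function v and integrate from 0 to 1/2:
  ∫_0^1/2 −u''(x) v(x) dx = ∫_0^1/2 f(x) v(x) dx.
Integrate the LHS by parts once:
  ∫_0^1/2 −u'' v dx = −[u'(x) v(x)]_0^1/2 + ∫_0^1/2 u'(x) v'(x) dx.
Thus ∫_0^1/2 u'(x) v'(x) dx = ∫_0^1/2 f(x) v(x) dx + [u'(x) v(x)]_0^1/2.
Choose V so that boundary terms are either known or forced to vanish.
u is Dirichlet: u(0) = u(1/2) = 0. Let V = H^1_0(0, 1/2); then v(0) = v(1/2) = 0, and [u' v]_0^1/2 = 0.
Weak formulation: find u (satisfying any essential BC) such that ∫_0^1/2 u'(x) v'(x) dx = ∫_0^1/2 f v dx for all v ∈ V.
Substituting f(x) = 2*x^2 + 3*x - 2, the right-hand side is ∫_0^1/2 (2*x^2 + 3*x - 2) v dx.
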